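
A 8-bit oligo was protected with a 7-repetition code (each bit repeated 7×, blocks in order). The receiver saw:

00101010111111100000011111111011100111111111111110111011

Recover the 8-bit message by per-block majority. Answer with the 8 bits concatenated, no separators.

01011111

Block 1 (0010101): 3 ones → 0
Block 2 (0111111): 6 ones → 1
Block 3 (1000000): 1 one → 0
Block 4 (1111111): 7 ones → 1
Block 5 (1011100): 4 ones → 1
Block 6 (1111111): 7 ones → 1
Block 7 (1111111): 7 ones → 1
Block 8 (0111011): 5 ones → 1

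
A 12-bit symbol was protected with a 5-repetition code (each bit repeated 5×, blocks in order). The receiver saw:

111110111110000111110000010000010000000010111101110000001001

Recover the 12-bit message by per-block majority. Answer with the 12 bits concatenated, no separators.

110100001100

Block 1 (11111): 5 ones → 1
Block 2 (01111): 4 ones → 1
Block 3 (10000): 1 one → 0
Block 4 (11111): 5 ones → 1
Block 5 (00000): 0 ones → 0
Block 6 (10000): 1 one → 0
Block 7 (01000): 1 one → 0
Block 8 (00000): 0 ones → 0
Block 9 (10111): 4 ones → 1
Block 10 (10111): 4 ones → 1
Block 11 (00000): 0 ones → 0
Block 12 (01001): 2 ones → 0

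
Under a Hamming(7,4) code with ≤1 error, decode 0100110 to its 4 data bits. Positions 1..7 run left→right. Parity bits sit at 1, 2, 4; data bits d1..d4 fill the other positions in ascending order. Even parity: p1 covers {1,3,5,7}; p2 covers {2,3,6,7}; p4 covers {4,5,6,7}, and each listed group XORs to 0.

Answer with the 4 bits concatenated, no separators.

0110

s1 (pos 1,3,5,7): 0⊕0⊕1⊕0 = 1
s2 (pos 2,3,6,7): 1⊕0⊕1⊕0 = 0
s4 (pos 4,5,6,7): 0⊕1⊕1⊕0 = 0
Syndrome s4…s1 = 001 → error at position 1.
Flip position 1: 0100110 → 1100110
Read data bits from positions 3,5,6,7: 0110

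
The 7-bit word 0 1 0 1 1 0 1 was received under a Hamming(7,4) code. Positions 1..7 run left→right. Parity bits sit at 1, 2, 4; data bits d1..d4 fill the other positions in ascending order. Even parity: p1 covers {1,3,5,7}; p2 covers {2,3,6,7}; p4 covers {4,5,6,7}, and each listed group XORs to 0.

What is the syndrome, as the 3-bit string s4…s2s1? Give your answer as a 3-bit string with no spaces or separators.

100

s1 (pos 1,3,5,7): 0⊕0⊕1⊕1 = 0
s2 (pos 2,3,6,7): 1⊕0⊕0⊕1 = 0
s4 (pos 4,5,6,7): 1⊕1⊕0⊕1 = 1
Syndrome s4…s1 = 100 → error at position 4.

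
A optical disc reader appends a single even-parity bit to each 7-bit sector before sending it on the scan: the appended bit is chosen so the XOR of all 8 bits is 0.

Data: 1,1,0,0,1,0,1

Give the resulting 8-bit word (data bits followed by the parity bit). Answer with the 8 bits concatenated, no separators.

11001010

XOR of the 7 data bits: 1⊕1⊕0⊕0⊕1⊕0⊕1 = 0
Parity bit = 0 (so all 8 bits XOR to 0).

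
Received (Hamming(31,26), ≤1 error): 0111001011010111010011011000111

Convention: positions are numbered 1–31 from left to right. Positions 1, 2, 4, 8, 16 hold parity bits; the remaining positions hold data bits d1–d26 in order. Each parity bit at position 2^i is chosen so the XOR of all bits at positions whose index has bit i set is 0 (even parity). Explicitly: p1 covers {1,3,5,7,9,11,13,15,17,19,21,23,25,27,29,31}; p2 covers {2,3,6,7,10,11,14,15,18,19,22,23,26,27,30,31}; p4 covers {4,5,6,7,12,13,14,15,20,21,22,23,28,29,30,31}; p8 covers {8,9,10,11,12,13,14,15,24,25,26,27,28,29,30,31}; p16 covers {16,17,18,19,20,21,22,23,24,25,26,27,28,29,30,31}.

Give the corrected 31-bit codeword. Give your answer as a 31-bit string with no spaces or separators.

s1 (pos 1,3,5,7,9,11,13,15,17,19,21,23,25,27,29,31): 0⊕1⊕0⊕1⊕1⊕0⊕0⊕1⊕0⊕0⊕1⊕0⊕1⊕0⊕1⊕1 = 0
s2 (pos 2,3,6,7,10,11,14,15,18,19,22,23,26,27,30,31): 1⊕1⊕0⊕1⊕1⊕0⊕1⊕1⊕1⊕0⊕1⊕0⊕0⊕0⊕1⊕1 = 0
s4 (pos 4,5,6,7,12,13,14,15,20,21,22,23,28,29,30,31): 1⊕0⊕0⊕1⊕1⊕0⊕1⊕1⊕0⊕1⊕1⊕0⊕0⊕1⊕1⊕1 = 0
s8 (pos 8,9,10,11,12,13,14,15,24,25,26,27,28,29,30,31): 0⊕1⊕1⊕0⊕1⊕0⊕1⊕1⊕1⊕1⊕0⊕0⊕0⊕1⊕1⊕1 = 0
s16 (pos 16,17,18,19,20,21,22,23,24,25,26,27,28,29,30,31): 1⊕0⊕1⊕0⊕0⊕1⊕1⊕0⊕1⊕1⊕0⊕0⊕0⊕1⊕1⊕1 = 1
Syndrome s16…s1 = 10000 → error at position 16.
Flip position 16: 0111001011010111010011011000111 → 0111001011010110010011011000111

0111001011010110010011011000111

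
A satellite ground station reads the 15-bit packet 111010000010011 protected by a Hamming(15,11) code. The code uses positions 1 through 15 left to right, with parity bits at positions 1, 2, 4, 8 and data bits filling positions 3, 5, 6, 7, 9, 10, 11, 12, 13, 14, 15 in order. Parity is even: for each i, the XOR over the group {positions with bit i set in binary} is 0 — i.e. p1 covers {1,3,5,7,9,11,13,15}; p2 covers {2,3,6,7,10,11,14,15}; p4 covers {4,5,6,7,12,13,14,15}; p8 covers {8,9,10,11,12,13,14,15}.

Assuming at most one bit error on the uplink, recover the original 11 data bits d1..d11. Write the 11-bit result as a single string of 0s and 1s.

11000010010

s1 (pos 1,3,5,7,9,11,13,15): 1⊕1⊕1⊕0⊕0⊕1⊕0⊕1 = 1
s2 (pos 2,3,6,7,10,11,14,15): 1⊕1⊕0⊕0⊕0⊕1⊕1⊕1 = 1
s4 (pos 4,5,6,7,12,13,14,15): 0⊕1⊕0⊕0⊕0⊕0⊕1⊕1 = 1
s8 (pos 8,9,10,11,12,13,14,15): 0⊕0⊕0⊕1⊕0⊕0⊕1⊕1 = 1
Syndrome s8…s1 = 1111 → error at position 15.
Flip position 15: 111010000010011 → 111010000010010
Read data bits from positions 3,5,6,7,9,10,11,12,13,14,15: 11000010010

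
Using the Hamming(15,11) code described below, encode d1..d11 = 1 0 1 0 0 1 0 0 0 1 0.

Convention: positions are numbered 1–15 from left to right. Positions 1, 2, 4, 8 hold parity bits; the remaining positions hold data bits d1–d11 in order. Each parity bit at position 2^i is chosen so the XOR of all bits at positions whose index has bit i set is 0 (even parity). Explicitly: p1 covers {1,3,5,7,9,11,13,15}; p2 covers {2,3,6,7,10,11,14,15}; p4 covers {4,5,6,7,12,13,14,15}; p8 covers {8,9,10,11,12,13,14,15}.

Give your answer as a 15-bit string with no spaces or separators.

Place data at non-parity positions: p1 p2 1 p4 0 1 0 p8 0 1 0 0 0 1 0
p1 (pos 1,3,5,7,9,11,13,15): XOR of data positions = 1⊕0⊕0⊕0⊕0⊕0⊕0 = 1
p2 (pos 2,3,6,7,10,11,14,15): XOR of data positions = 1⊕1⊕0⊕1⊕0⊕1⊕0 = 0
p4 (pos 4,5,6,7,12,13,14,15): XOR of data positions = 0⊕1⊕0⊕0⊕0⊕1⊕0 = 0
p8 (pos 8,9,10,11,12,13,14,15): XOR of data positions = 0⊕1⊕0⊕0⊕0⊕1⊕0 = 0
Codeword: 101001000100010

101001000100010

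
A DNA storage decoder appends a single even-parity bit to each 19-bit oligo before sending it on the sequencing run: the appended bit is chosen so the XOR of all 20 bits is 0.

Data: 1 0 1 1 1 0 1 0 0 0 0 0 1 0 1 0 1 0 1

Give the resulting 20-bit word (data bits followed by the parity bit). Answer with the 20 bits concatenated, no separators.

10111010000010101011

XOR of the 19 data bits: 1⊕0⊕1⊕1⊕1⊕0⊕1⊕0⊕0⊕0⊕0⊕0⊕1⊕0⊕1⊕0⊕1⊕0⊕1 = 1
Parity bit = 1 (so all 20 bits XOR to 0).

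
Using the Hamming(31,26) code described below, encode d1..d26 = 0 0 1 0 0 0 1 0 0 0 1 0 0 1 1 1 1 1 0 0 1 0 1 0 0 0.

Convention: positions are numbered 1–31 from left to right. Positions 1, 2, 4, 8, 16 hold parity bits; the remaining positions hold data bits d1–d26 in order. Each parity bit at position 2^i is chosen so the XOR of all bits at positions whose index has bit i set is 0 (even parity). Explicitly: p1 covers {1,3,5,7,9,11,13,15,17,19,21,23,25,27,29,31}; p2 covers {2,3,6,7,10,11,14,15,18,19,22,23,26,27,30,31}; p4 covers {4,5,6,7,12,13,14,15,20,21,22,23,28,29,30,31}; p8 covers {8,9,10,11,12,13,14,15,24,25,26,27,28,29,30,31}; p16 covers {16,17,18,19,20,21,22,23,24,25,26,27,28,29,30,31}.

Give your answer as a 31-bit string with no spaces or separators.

1101010000100011001111100101000

Place data at non-parity positions: p1 p2 0 p4 0 1 0 p8 0 0 1 0 0 0 1 p16 0 0 1 1 1 1 1 0 0 1 0 1 0 0 0
p1 (pos 1,3,5,7,9,11,13,15,17,19,21,23,25,27,29,31): XOR of data positions = 0⊕0⊕0⊕0⊕1⊕0⊕1⊕0⊕1⊕1⊕1⊕0⊕0⊕0⊕0 = 1
p2 (pos 2,3,6,7,10,11,14,15,18,19,22,23,26,27,30,31): XOR of data positions = 0⊕1⊕0⊕0⊕1⊕0⊕1⊕0⊕1⊕1⊕1⊕1⊕0⊕0⊕0 = 1
p4 (pos 4,5,6,7,12,13,14,15,20,21,22,23,28,29,30,31): XOR of data positions = 0⊕1⊕0⊕0⊕0⊕0⊕1⊕1⊕1⊕1⊕1⊕1⊕0⊕0⊕0 = 1
p8 (pos 8,9,10,11,12,13,14,15,24,25,26,27,28,29,30,31): XOR of data positions = 0⊕0⊕1⊕0⊕0⊕0⊕1⊕0⊕0⊕1⊕0⊕1⊕0⊕0⊕0 = 0
p16 (pos 16,17,18,19,20,21,22,23,24,25,26,27,28,29,30,31): XOR of data positions = 0⊕0⊕1⊕1⊕1⊕1⊕1⊕0⊕0⊕1⊕0⊕1⊕0⊕0⊕0 = 1
Codeword: 1101010000100011001111100101000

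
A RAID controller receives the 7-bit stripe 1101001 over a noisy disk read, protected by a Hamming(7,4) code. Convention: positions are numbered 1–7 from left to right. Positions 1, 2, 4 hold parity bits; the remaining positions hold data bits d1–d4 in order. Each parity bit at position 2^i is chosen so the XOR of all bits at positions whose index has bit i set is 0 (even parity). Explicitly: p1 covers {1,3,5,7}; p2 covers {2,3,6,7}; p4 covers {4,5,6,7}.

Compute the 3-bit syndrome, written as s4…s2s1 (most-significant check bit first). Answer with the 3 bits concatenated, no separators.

000

s1 (pos 1,3,5,7): 1⊕0⊕0⊕1 = 0
s2 (pos 2,3,6,7): 1⊕0⊕0⊕1 = 0
s4 (pos 4,5,6,7): 1⊕0⊕0⊕1 = 0
Syndrome s4…s1 = 000 → no error.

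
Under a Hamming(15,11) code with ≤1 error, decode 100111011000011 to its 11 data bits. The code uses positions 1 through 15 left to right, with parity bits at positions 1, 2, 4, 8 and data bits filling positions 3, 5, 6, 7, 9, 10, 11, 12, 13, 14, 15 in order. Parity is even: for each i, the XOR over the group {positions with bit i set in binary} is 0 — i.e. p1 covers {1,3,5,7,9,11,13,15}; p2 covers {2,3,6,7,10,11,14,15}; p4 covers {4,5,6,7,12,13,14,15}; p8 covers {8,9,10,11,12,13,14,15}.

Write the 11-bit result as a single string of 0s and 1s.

s1 (pos 1,3,5,7,9,11,13,15): 1⊕0⊕1⊕0⊕1⊕0⊕0⊕1 = 0
s2 (pos 2,3,6,7,10,11,14,15): 0⊕0⊕1⊕0⊕0⊕0⊕1⊕1 = 1
s4 (pos 4,5,6,7,12,13,14,15): 1⊕1⊕1⊕0⊕0⊕0⊕1⊕1 = 1
s8 (pos 8,9,10,11,12,13,14,15): 1⊕1⊕0⊕0⊕0⊕0⊕1⊕1 = 0
Syndrome s8…s1 = 0110 → error at position 6.
Flip position 6: 100111011000011 → 100110011000011
Read data bits from positions 3,5,6,7,9,10,11,12,13,14,15: 01001000011

01001000011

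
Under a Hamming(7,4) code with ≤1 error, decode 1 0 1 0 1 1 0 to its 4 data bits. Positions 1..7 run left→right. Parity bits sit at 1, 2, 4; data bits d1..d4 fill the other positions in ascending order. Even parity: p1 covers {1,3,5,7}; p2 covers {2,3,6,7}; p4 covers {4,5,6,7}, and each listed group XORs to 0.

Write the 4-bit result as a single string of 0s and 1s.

s1 (pos 1,3,5,7): 1⊕1⊕1⊕0 = 1
s2 (pos 2,3,6,7): 0⊕1⊕1⊕0 = 0
s4 (pos 4,5,6,7): 0⊕1⊕1⊕0 = 0
Syndrome s4…s1 = 001 → error at position 1.
Flip position 1: 1010110 → 0010110
Read data bits from positions 3,5,6,7: 1110

1110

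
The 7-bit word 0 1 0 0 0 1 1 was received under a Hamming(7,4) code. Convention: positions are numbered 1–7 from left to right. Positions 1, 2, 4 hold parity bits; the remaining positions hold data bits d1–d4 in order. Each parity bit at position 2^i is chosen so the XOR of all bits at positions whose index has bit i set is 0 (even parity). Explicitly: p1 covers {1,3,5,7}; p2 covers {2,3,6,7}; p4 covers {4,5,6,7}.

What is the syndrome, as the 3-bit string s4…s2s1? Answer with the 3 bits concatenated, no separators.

011

s1 (pos 1,3,5,7): 0⊕0⊕0⊕1 = 1
s2 (pos 2,3,6,7): 1⊕0⊕1⊕1 = 1
s4 (pos 4,5,6,7): 0⊕0⊕1⊕1 = 0
Syndrome s4…s1 = 011 → error at position 3.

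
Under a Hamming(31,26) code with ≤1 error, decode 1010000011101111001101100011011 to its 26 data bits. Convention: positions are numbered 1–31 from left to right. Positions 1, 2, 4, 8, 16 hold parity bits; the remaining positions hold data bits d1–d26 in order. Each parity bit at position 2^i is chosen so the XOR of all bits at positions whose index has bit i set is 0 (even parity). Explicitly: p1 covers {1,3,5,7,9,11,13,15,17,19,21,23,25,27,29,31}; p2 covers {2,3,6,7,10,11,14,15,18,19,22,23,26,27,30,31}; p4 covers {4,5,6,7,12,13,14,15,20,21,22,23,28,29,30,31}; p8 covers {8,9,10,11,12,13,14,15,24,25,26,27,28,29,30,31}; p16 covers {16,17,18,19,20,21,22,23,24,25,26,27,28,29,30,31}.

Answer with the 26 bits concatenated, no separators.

10001110111001100100011011

s1 (pos 1,3,5,7,9,11,13,15,17,19,21,23,25,27,29,31): 1⊕1⊕0⊕0⊕1⊕1⊕1⊕1⊕0⊕1⊕0⊕1⊕0⊕1⊕0⊕1 = 0
s2 (pos 2,3,6,7,10,11,14,15,18,19,22,23,26,27,30,31): 0⊕1⊕0⊕0⊕1⊕1⊕1⊕1⊕0⊕1⊕1⊕1⊕0⊕1⊕1⊕1 = 1
s4 (pos 4,5,6,7,12,13,14,15,20,21,22,23,28,29,30,31): 0⊕0⊕0⊕0⊕0⊕1⊕1⊕1⊕1⊕0⊕1⊕1⊕1⊕0⊕1⊕1 = 1
s8 (pos 8,9,10,11,12,13,14,15,24,25,26,27,28,29,30,31): 0⊕1⊕1⊕1⊕0⊕1⊕1⊕1⊕0⊕0⊕0⊕1⊕1⊕0⊕1⊕1 = 0
s16 (pos 16,17,18,19,20,21,22,23,24,25,26,27,28,29,30,31): 1⊕0⊕0⊕1⊕1⊕0⊕1⊕1⊕0⊕0⊕0⊕1⊕1⊕0⊕1⊕1 = 1
Syndrome s16…s1 = 10110 → error at position 22.
Flip position 22: 1010000011101111001101100011011 → 1010000011101111001100100011011
Read data bits from positions 3,5,6,7,9,10,11,12,13,14,15,17,18,19,20,21,22,23,24,25,26,27,28,29,30,31: 10001110111001100100011011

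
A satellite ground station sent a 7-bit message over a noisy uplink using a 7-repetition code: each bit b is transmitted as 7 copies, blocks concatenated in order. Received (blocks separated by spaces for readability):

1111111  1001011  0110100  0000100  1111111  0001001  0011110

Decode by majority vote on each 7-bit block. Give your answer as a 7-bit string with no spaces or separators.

1100101

Block 1 (1111111): 7 ones → 1
Block 2 (1001011): 4 ones → 1
Block 3 (0110100): 3 ones → 0
Block 4 (0000100): 1 one → 0
Block 5 (1111111): 7 ones → 1
Block 6 (0001001): 2 ones → 0
Block 7 (0011110): 4 ones → 1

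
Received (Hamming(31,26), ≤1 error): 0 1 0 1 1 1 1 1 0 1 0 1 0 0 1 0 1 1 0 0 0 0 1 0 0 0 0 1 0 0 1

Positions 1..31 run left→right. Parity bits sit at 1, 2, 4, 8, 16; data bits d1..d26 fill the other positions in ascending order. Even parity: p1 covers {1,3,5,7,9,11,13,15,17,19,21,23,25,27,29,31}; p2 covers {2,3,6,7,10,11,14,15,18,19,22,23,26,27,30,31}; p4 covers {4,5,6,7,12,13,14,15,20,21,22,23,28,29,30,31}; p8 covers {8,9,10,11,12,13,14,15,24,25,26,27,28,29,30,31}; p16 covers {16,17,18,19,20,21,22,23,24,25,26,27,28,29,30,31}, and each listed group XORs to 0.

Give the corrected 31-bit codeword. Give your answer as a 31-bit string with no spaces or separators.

0101111101010010110100100001001

s1 (pos 1,3,5,7,9,11,13,15,17,19,21,23,25,27,29,31): 0⊕0⊕1⊕1⊕0⊕0⊕0⊕1⊕1⊕0⊕0⊕1⊕0⊕0⊕0⊕1 = 0
s2 (pos 2,3,6,7,10,11,14,15,18,19,22,23,26,27,30,31): 1⊕0⊕1⊕1⊕1⊕0⊕0⊕1⊕1⊕0⊕0⊕1⊕0⊕0⊕0⊕1 = 0
s4 (pos 4,5,6,7,12,13,14,15,20,21,22,23,28,29,30,31): 1⊕1⊕1⊕1⊕1⊕0⊕0⊕1⊕0⊕0⊕0⊕1⊕1⊕0⊕0⊕1 = 1
s8 (pos 8,9,10,11,12,13,14,15,24,25,26,27,28,29,30,31): 1⊕0⊕1⊕0⊕1⊕0⊕0⊕1⊕0⊕0⊕0⊕0⊕1⊕0⊕0⊕1 = 0
s16 (pos 16,17,18,19,20,21,22,23,24,25,26,27,28,29,30,31): 0⊕1⊕1⊕0⊕0⊕0⊕0⊕1⊕0⊕0⊕0⊕0⊕1⊕0⊕0⊕1 = 1
Syndrome s16…s1 = 10100 → error at position 20.
Flip position 20: 0101111101010010110000100001001 → 0101111101010010110100100001001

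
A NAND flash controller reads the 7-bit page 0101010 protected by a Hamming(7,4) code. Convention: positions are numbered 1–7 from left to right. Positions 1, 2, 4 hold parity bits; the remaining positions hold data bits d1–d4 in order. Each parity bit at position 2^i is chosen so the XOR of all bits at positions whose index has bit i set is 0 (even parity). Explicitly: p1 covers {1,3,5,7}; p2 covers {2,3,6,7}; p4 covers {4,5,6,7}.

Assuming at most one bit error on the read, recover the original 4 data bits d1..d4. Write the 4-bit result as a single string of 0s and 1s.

0010

s1 (pos 1,3,5,7): 0⊕0⊕0⊕0 = 0
s2 (pos 2,3,6,7): 1⊕0⊕1⊕0 = 0
s4 (pos 4,5,6,7): 1⊕0⊕1⊕0 = 0
Syndrome s4…s1 = 000 → no error.
Read data bits from positions 3,5,6,7: 0010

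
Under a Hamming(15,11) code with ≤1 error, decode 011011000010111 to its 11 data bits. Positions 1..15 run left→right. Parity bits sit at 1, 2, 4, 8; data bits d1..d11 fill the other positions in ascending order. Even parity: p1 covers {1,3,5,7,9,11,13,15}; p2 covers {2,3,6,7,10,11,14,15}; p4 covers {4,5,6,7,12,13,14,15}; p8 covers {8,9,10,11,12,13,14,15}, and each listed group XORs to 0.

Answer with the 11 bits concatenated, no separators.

10100010111

s1 (pos 1,3,5,7,9,11,13,15): 0⊕1⊕1⊕0⊕0⊕1⊕1⊕1 = 1
s2 (pos 2,3,6,7,10,11,14,15): 1⊕1⊕1⊕0⊕0⊕1⊕1⊕1 = 0
s4 (pos 4,5,6,7,12,13,14,15): 0⊕1⊕1⊕0⊕0⊕1⊕1⊕1 = 1
s8 (pos 8,9,10,11,12,13,14,15): 0⊕0⊕0⊕1⊕0⊕1⊕1⊕1 = 0
Syndrome s8…s1 = 0101 → error at position 5.
Flip position 5: 011011000010111 → 011001000010111
Read data bits from positions 3,5,6,7,9,10,11,12,13,14,15: 10100010111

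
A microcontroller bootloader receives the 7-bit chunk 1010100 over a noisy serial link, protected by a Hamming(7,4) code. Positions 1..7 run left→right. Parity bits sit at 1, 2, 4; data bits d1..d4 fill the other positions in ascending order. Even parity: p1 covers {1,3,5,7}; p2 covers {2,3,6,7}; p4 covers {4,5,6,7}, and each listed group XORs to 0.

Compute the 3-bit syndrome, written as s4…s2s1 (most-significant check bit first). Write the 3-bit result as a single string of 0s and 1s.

s1 (pos 1,3,5,7): 1⊕1⊕1⊕0 = 1
s2 (pos 2,3,6,7): 0⊕1⊕0⊕0 = 1
s4 (pos 4,5,6,7): 0⊕1⊕0⊕0 = 1
Syndrome s4…s1 = 111 → error at position 7.

111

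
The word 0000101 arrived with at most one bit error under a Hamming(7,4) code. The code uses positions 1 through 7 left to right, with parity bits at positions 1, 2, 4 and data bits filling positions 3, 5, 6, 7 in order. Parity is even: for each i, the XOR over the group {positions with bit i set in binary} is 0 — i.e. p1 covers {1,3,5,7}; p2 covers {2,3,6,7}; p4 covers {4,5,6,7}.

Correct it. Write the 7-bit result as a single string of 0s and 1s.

0100101

s1 (pos 1,3,5,7): 0⊕0⊕1⊕1 = 0
s2 (pos 2,3,6,7): 0⊕0⊕0⊕1 = 1
s4 (pos 4,5,6,7): 0⊕1⊕0⊕1 = 0
Syndrome s4…s1 = 010 → error at position 2.
Flip position 2: 0000101 → 0100101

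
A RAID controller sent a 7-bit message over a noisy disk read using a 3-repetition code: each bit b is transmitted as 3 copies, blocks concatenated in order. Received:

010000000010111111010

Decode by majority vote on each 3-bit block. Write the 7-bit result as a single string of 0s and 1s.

Block 1 (010): 1 one → 0
Block 2 (000): 0 ones → 0
Block 3 (000): 0 ones → 0
Block 4 (010): 1 one → 0
Block 5 (111): 3 ones → 1
Block 6 (111): 3 ones → 1
Block 7 (010): 1 one → 0

0000110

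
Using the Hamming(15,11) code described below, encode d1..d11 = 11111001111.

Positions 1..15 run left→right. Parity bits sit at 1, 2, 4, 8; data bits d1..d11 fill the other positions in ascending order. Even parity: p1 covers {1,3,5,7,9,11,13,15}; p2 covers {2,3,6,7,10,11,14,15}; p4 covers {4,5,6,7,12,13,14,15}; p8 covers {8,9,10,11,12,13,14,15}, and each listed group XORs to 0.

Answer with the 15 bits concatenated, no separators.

011111111001111

Place data at non-parity positions: p1 p2 1 p4 1 1 1 p8 1 0 0 1 1 1 1
p1 (pos 1,3,5,7,9,11,13,15): XOR of data positions = 1⊕1⊕1⊕1⊕0⊕1⊕1 = 0
p2 (pos 2,3,6,7,10,11,14,15): XOR of data positions = 1⊕1⊕1⊕0⊕0⊕1⊕1 = 1
p4 (pos 4,5,6,7,12,13,14,15): XOR of data positions = 1⊕1⊕1⊕1⊕1⊕1⊕1 = 1
p8 (pos 8,9,10,11,12,13,14,15): XOR of data positions = 1⊕0⊕0⊕1⊕1⊕1⊕1 = 1
Codeword: 011111111001111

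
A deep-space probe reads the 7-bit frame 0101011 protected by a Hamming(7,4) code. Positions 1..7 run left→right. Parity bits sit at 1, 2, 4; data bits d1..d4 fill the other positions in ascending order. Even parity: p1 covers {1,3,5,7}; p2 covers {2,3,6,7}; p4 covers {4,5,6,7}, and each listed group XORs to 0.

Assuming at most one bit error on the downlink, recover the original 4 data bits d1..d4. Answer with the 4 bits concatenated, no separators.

0010

s1 (pos 1,3,5,7): 0⊕0⊕0⊕1 = 1
s2 (pos 2,3,6,7): 1⊕0⊕1⊕1 = 1
s4 (pos 4,5,6,7): 1⊕0⊕1⊕1 = 1
Syndrome s4…s1 = 111 → error at position 7.
Flip position 7: 0101011 → 0101010
Read data bits from positions 3,5,6,7: 0010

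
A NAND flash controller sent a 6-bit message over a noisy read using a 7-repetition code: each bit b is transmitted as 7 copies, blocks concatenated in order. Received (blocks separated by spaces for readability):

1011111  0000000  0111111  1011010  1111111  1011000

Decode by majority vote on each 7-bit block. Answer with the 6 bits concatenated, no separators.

Block 1 (1011111): 6 ones → 1
Block 2 (0000000): 0 ones → 0
Block 3 (0111111): 6 ones → 1
Block 4 (1011010): 4 ones → 1
Block 5 (1111111): 7 ones → 1
Block 6 (1011000): 3 ones → 0

101110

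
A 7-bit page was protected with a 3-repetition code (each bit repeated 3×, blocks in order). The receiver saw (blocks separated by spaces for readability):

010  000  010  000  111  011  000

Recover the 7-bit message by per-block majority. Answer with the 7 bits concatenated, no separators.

0000110

Block 1 (010): 1 one → 0
Block 2 (000): 0 ones → 0
Block 3 (010): 1 one → 0
Block 4 (000): 0 ones → 0
Block 5 (111): 3 ones → 1
Block 6 (011): 2 ones → 1
Block 7 (000): 0 ones → 0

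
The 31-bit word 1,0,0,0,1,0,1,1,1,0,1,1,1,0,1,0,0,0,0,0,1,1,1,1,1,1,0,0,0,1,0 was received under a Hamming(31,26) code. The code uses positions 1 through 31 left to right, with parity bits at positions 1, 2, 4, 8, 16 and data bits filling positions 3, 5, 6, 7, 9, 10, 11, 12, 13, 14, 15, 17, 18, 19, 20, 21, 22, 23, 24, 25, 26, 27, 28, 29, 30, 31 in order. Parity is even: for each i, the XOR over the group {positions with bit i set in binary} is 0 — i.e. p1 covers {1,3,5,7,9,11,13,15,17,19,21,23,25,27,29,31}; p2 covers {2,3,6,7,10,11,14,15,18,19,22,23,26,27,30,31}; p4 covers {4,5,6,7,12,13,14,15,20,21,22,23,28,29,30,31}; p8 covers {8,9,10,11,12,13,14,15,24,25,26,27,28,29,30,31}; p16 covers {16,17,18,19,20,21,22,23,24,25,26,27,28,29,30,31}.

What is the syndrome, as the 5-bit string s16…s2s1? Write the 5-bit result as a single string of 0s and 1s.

s1 (pos 1,3,5,7,9,11,13,15,17,19,21,23,25,27,29,31): 1⊕0⊕1⊕1⊕1⊕1⊕1⊕1⊕0⊕0⊕1⊕1⊕1⊕0⊕0⊕0 = 0
s2 (pos 2,3,6,7,10,11,14,15,18,19,22,23,26,27,30,31): 0⊕0⊕0⊕1⊕0⊕1⊕0⊕1⊕0⊕0⊕1⊕1⊕1⊕0⊕1⊕0 = 1
s4 (pos 4,5,6,7,12,13,14,15,20,21,22,23,28,29,30,31): 0⊕1⊕0⊕1⊕1⊕1⊕0⊕1⊕0⊕1⊕1⊕1⊕0⊕0⊕1⊕0 = 1
s8 (pos 8,9,10,11,12,13,14,15,24,25,26,27,28,29,30,31): 1⊕1⊕0⊕1⊕1⊕1⊕0⊕1⊕1⊕1⊕1⊕0⊕0⊕0⊕1⊕0 = 0
s16 (pos 16,17,18,19,20,21,22,23,24,25,26,27,28,29,30,31): 0⊕0⊕0⊕0⊕0⊕1⊕1⊕1⊕1⊕1⊕1⊕0⊕0⊕0⊕1⊕0 = 1
Syndrome s16…s1 = 10110 → error at position 22.

10110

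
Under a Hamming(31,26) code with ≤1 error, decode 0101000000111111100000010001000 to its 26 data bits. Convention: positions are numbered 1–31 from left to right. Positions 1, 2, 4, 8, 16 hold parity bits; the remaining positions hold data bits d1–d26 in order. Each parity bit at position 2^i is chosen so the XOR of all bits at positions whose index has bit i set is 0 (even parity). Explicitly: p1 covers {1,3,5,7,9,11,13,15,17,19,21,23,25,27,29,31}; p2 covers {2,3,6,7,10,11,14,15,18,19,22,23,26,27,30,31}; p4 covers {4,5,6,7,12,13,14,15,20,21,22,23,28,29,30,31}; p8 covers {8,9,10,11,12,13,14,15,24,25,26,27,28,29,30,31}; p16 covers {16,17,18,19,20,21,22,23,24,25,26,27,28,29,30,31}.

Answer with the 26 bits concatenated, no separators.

00000011111100000010001000

s1 (pos 1,3,5,7,9,11,13,15,17,19,21,23,25,27,29,31): 0⊕0⊕0⊕0⊕0⊕1⊕1⊕1⊕1⊕0⊕0⊕0⊕0⊕0⊕0⊕0 = 0
s2 (pos 2,3,6,7,10,11,14,15,18,19,22,23,26,27,30,31): 1⊕0⊕0⊕0⊕0⊕1⊕1⊕1⊕0⊕0⊕0⊕0⊕0⊕0⊕0⊕0 = 0
s4 (pos 4,5,6,7,12,13,14,15,20,21,22,23,28,29,30,31): 1⊕0⊕0⊕0⊕1⊕1⊕1⊕1⊕0⊕0⊕0⊕0⊕1⊕0⊕0⊕0 = 0
s8 (pos 8,9,10,11,12,13,14,15,24,25,26,27,28,29,30,31): 0⊕0⊕0⊕1⊕1⊕1⊕1⊕1⊕1⊕0⊕0⊕0⊕1⊕0⊕0⊕0 = 1
s16 (pos 16,17,18,19,20,21,22,23,24,25,26,27,28,29,30,31): 1⊕1⊕0⊕0⊕0⊕0⊕0⊕0⊕1⊕0⊕0⊕0⊕1⊕0⊕0⊕0 = 0
Syndrome s16…s1 = 01000 → error at position 8.
Flip position 8: 0101000000111111100000010001000 → 0101000100111111100000010001000
Read data bits from positions 3,5,6,7,9,10,11,12,13,14,15,17,18,19,20,21,22,23,24,25,26,27,28,29,30,31: 00000011111100000010001000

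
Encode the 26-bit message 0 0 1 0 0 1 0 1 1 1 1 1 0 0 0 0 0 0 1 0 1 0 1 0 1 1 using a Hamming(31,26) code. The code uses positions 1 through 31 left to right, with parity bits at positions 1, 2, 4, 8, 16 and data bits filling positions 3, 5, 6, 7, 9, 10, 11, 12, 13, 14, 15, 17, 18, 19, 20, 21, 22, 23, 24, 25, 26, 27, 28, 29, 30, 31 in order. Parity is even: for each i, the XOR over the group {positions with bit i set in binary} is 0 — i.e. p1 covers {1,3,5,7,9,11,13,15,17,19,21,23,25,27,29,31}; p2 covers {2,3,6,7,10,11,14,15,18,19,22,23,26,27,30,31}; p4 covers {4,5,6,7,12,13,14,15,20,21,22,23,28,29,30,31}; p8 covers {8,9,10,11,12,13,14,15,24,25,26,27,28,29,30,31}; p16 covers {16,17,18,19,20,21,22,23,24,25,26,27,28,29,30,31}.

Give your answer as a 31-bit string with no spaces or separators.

Place data at non-parity positions: p1 p2 0 p4 0 1 0 p8 0 1 0 1 1 1 1 p16 1 0 0 0 0 0 0 1 0 1 0 1 0 1 1
p1 (pos 1,3,5,7,9,11,13,15,17,19,21,23,25,27,29,31): XOR of data positions = 0⊕0⊕0⊕0⊕0⊕1⊕1⊕1⊕0⊕0⊕0⊕0⊕0⊕0⊕1 = 0
p2 (pos 2,3,6,7,10,11,14,15,18,19,22,23,26,27,30,31): XOR of data positions = 0⊕1⊕0⊕1⊕0⊕1⊕1⊕0⊕0⊕0⊕0⊕1⊕0⊕1⊕1 = 1
p4 (pos 4,5,6,7,12,13,14,15,20,21,22,23,28,29,30,31): XOR of data positions = 0⊕1⊕0⊕1⊕1⊕1⊕1⊕0⊕0⊕0⊕0⊕1⊕0⊕1⊕1 = 0
p8 (pos 8,9,10,11,12,13,14,15,24,25,26,27,28,29,30,31): XOR of data positions = 0⊕1⊕0⊕1⊕1⊕1⊕1⊕1⊕0⊕1⊕0⊕1⊕0⊕1⊕1 = 0
p16 (pos 16,17,18,19,20,21,22,23,24,25,26,27,28,29,30,31): XOR of data positions = 1⊕0⊕0⊕0⊕0⊕0⊕0⊕1⊕0⊕1⊕0⊕1⊕0⊕1⊕1 = 0
Codeword: 0100010001011110100000010101011

0100010001011110100000010101011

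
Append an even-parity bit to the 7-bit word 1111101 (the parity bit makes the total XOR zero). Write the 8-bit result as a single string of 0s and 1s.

XOR of the 7 data bits: 1⊕1⊕1⊕1⊕1⊕0⊕1 = 0
Parity bit = 0 (so all 8 bits XOR to 0).

11111010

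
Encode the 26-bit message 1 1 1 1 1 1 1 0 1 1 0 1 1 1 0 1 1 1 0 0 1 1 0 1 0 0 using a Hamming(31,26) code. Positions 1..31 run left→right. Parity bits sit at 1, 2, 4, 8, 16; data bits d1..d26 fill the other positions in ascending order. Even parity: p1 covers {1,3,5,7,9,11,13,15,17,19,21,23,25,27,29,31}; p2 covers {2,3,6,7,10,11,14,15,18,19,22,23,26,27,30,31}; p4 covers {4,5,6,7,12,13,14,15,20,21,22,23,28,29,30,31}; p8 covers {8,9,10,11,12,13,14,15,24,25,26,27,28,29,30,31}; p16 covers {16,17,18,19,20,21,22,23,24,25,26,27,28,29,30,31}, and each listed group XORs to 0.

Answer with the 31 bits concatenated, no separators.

Place data at non-parity positions: p1 p2 1 p4 1 1 1 p8 1 1 1 0 1 1 0 p16 1 1 1 0 1 1 1 0 0 1 1 0 1 0 0
p1 (pos 1,3,5,7,9,11,13,15,17,19,21,23,25,27,29,31): XOR of data positions = 1⊕1⊕1⊕1⊕1⊕1⊕0⊕1⊕1⊕1⊕1⊕0⊕1⊕1⊕0 = 0
p2 (pos 2,3,6,7,10,11,14,15,18,19,22,23,26,27,30,31): XOR of data positions = 1⊕1⊕1⊕1⊕1⊕1⊕0⊕1⊕1⊕1⊕1⊕1⊕1⊕0⊕0 = 0
p4 (pos 4,5,6,7,12,13,14,15,20,21,22,23,28,29,30,31): XOR of data positions = 1⊕1⊕1⊕0⊕1⊕1⊕0⊕0⊕1⊕1⊕1⊕0⊕1⊕0⊕0 = 1
p8 (pos 8,9,10,11,12,13,14,15,24,25,26,27,28,29,30,31): XOR of data positions = 1⊕1⊕1⊕0⊕1⊕1⊕0⊕0⊕0⊕1⊕1⊕0⊕1⊕0⊕0 = 0
p16 (pos 16,17,18,19,20,21,22,23,24,25,26,27,28,29,30,31): XOR of data positions = 1⊕1⊕1⊕0⊕1⊕1⊕1⊕0⊕0⊕1⊕1⊕0⊕1⊕0⊕0 = 1
Codeword: 0011111011101101111011100110100

0011111011101101111011100110100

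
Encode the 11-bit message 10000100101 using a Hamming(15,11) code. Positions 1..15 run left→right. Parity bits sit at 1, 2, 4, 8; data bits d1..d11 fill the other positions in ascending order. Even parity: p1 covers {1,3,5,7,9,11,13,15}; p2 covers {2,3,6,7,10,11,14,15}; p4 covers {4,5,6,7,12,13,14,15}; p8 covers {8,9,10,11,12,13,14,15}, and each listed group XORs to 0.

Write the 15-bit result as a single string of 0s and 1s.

Place data at non-parity positions: p1 p2 1 p4 0 0 0 p8 0 1 0 0 1 0 1
p1 (pos 1,3,5,7,9,11,13,15): XOR of data positions = 1⊕0⊕0⊕0⊕0⊕1⊕1 = 1
p2 (pos 2,3,6,7,10,11,14,15): XOR of data positions = 1⊕0⊕0⊕1⊕0⊕0⊕1 = 1
p4 (pos 4,5,6,7,12,13,14,15): XOR of data positions = 0⊕0⊕0⊕0⊕1⊕0⊕1 = 0
p8 (pos 8,9,10,11,12,13,14,15): XOR of data positions = 0⊕1⊕0⊕0⊕1⊕0⊕1 = 1
Codeword: 111000010100101

111000010100101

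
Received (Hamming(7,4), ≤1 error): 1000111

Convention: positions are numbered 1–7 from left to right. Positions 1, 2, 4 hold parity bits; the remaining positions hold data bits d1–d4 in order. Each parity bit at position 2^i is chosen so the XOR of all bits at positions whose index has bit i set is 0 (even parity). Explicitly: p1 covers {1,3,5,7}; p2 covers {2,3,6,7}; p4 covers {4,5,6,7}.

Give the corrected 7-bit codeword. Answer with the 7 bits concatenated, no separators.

s1 (pos 1,3,5,7): 1⊕0⊕1⊕1 = 1
s2 (pos 2,3,6,7): 0⊕0⊕1⊕1 = 0
s4 (pos 4,5,6,7): 0⊕1⊕1⊕1 = 1
Syndrome s4…s1 = 101 → error at position 5.
Flip position 5: 1000111 → 1000011

1000011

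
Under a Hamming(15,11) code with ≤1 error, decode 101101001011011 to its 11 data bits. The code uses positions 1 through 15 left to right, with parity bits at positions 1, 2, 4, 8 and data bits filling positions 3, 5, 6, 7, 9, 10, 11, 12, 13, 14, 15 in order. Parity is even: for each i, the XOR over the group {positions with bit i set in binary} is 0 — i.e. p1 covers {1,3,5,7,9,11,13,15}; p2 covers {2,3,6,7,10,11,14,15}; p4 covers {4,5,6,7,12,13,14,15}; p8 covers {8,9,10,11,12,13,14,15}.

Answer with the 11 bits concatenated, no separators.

s1 (pos 1,3,5,7,9,11,13,15): 1⊕1⊕0⊕0⊕1⊕1⊕0⊕1 = 1
s2 (pos 2,3,6,7,10,11,14,15): 0⊕1⊕1⊕0⊕0⊕1⊕1⊕1 = 1
s4 (pos 4,5,6,7,12,13,14,15): 1⊕0⊕1⊕0⊕1⊕0⊕1⊕1 = 1
s8 (pos 8,9,10,11,12,13,14,15): 0⊕1⊕0⊕1⊕1⊕0⊕1⊕1 = 1
Syndrome s8…s1 = 1111 → error at position 15.
Flip position 15: 101101001011011 → 101101001011010
Read data bits from positions 3,5,6,7,9,10,11,12,13,14,15: 10101011010

10101011010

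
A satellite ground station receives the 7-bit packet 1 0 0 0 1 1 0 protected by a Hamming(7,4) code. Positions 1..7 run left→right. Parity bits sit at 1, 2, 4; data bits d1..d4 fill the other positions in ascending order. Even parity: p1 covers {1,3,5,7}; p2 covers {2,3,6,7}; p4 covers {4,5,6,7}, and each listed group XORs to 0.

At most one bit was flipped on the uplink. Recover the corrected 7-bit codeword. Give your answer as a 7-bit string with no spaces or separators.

1100110

s1 (pos 1,3,5,7): 1⊕0⊕1⊕0 = 0
s2 (pos 2,3,6,7): 0⊕0⊕1⊕0 = 1
s4 (pos 4,5,6,7): 0⊕1⊕1⊕0 = 0
Syndrome s4…s1 = 010 → error at position 2.
Flip position 2: 1000110 → 1100110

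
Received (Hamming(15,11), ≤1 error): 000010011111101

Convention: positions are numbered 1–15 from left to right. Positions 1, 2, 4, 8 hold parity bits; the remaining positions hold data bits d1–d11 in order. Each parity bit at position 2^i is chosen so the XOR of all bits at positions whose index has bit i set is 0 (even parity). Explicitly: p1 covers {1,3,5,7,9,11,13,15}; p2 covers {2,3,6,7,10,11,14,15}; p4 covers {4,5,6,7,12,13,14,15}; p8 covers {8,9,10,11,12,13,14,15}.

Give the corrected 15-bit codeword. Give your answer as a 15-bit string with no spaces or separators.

000010011101101

s1 (pos 1,3,5,7,9,11,13,15): 0⊕0⊕1⊕0⊕1⊕1⊕1⊕1 = 1
s2 (pos 2,3,6,7,10,11,14,15): 0⊕0⊕0⊕0⊕1⊕1⊕0⊕1 = 1
s4 (pos 4,5,6,7,12,13,14,15): 0⊕1⊕0⊕0⊕1⊕1⊕0⊕1 = 0
s8 (pos 8,9,10,11,12,13,14,15): 1⊕1⊕1⊕1⊕1⊕1⊕0⊕1 = 1
Syndrome s8…s1 = 1011 → error at position 11.
Flip position 11: 000010011111101 → 000010011101101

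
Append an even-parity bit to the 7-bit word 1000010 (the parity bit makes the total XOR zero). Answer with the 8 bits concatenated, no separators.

XOR of the 7 data bits: 1⊕0⊕0⊕0⊕0⊕1⊕0 = 0
Parity bit = 0 (so all 8 bits XOR to 0).

10000100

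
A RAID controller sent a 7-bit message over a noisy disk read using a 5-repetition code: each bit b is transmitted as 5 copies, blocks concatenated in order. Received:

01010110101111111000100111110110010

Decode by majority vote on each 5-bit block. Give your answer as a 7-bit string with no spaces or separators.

0110110

Block 1 (01010): 2 ones → 0
Block 2 (11010): 3 ones → 1
Block 3 (11111): 5 ones → 1
Block 4 (11000): 2 ones → 0
Block 5 (10011): 3 ones → 1
Block 6 (11101): 4 ones → 1
Block 7 (10010): 2 ones → 0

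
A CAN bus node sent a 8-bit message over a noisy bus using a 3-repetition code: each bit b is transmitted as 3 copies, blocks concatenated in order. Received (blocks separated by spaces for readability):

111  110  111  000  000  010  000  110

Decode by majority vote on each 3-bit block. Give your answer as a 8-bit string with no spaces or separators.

Block 1 (111): 3 ones → 1
Block 2 (110): 2 ones → 1
Block 3 (111): 3 ones → 1
Block 4 (000): 0 ones → 0
Block 5 (000): 0 ones → 0
Block 6 (010): 1 one → 0
Block 7 (000): 0 ones → 0
Block 8 (110): 2 ones → 1

11100001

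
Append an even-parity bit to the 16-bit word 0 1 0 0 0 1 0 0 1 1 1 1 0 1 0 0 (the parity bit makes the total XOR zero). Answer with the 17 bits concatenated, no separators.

01000100111101001

XOR of the 16 data bits: 0⊕1⊕0⊕0⊕0⊕1⊕0⊕0⊕1⊕1⊕1⊕1⊕0⊕1⊕0⊕0 = 1
Parity bit = 1 (so all 17 bits XOR to 0).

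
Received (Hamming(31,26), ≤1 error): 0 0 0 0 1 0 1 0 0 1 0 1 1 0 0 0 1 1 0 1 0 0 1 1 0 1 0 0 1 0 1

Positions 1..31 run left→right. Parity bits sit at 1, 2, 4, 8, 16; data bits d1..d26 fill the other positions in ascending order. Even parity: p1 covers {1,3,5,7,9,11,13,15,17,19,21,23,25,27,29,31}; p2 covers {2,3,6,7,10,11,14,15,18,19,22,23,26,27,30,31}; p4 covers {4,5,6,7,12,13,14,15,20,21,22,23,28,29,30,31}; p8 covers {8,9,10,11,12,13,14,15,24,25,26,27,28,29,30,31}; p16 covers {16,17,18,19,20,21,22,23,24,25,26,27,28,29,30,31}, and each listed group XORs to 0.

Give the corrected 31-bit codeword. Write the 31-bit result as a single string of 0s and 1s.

0000101011011000110100110100101

s1 (pos 1,3,5,7,9,11,13,15,17,19,21,23,25,27,29,31): 0⊕0⊕1⊕1⊕0⊕0⊕1⊕0⊕1⊕0⊕0⊕1⊕0⊕0⊕1⊕1 = 1
s2 (pos 2,3,6,7,10,11,14,15,18,19,22,23,26,27,30,31): 0⊕0⊕0⊕1⊕1⊕0⊕0⊕0⊕1⊕0⊕0⊕1⊕1⊕0⊕0⊕1 = 0
s4 (pos 4,5,6,7,12,13,14,15,20,21,22,23,28,29,30,31): 0⊕1⊕0⊕1⊕1⊕1⊕0⊕0⊕1⊕0⊕0⊕1⊕0⊕1⊕0⊕1 = 0
s8 (pos 8,9,10,11,12,13,14,15,24,25,26,27,28,29,30,31): 0⊕0⊕1⊕0⊕1⊕1⊕0⊕0⊕1⊕0⊕1⊕0⊕0⊕1⊕0⊕1 = 1
s16 (pos 16,17,18,19,20,21,22,23,24,25,26,27,28,29,30,31): 0⊕1⊕1⊕0⊕1⊕0⊕0⊕1⊕1⊕0⊕1⊕0⊕0⊕1⊕0⊕1 = 0
Syndrome s16…s1 = 01001 → error at position 9.
Flip position 9: 0000101001011000110100110100101 → 0000101011011000110100110100101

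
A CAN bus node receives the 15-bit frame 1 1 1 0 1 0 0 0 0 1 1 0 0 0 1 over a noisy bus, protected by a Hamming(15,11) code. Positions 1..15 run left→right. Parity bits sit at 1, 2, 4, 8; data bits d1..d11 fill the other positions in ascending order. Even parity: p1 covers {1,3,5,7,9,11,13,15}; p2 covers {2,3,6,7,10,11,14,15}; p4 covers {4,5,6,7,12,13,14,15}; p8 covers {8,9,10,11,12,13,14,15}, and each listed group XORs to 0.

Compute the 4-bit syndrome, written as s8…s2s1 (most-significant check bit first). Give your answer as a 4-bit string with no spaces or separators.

s1 (pos 1,3,5,7,9,11,13,15): 1⊕1⊕1⊕0⊕0⊕1⊕0⊕1 = 1
s2 (pos 2,3,6,7,10,11,14,15): 1⊕1⊕0⊕0⊕1⊕1⊕0⊕1 = 1
s4 (pos 4,5,6,7,12,13,14,15): 0⊕1⊕0⊕0⊕0⊕0⊕0⊕1 = 0
s8 (pos 8,9,10,11,12,13,14,15): 0⊕0⊕1⊕1⊕0⊕0⊕0⊕1 = 1
Syndrome s8…s1 = 1011 → error at position 11.

1011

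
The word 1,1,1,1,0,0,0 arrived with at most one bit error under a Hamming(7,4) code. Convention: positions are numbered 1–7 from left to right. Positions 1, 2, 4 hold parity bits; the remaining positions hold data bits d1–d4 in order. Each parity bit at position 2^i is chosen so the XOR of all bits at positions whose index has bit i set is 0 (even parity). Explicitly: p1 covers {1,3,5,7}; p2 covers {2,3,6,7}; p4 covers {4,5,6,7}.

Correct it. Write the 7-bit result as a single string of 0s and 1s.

1110000

s1 (pos 1,3,5,7): 1⊕1⊕0⊕0 = 0
s2 (pos 2,3,6,7): 1⊕1⊕0⊕0 = 0
s4 (pos 4,5,6,7): 1⊕0⊕0⊕0 = 1
Syndrome s4…s1 = 100 → error at position 4.
Flip position 4: 1111000 → 1110000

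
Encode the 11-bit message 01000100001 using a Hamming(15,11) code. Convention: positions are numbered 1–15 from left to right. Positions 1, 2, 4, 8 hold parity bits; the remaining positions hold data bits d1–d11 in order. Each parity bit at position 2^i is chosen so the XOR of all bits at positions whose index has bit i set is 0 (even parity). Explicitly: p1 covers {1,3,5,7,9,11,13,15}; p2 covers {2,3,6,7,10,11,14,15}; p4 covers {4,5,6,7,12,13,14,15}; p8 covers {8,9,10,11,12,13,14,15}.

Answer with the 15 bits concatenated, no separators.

000010000100001

Place data at non-parity positions: p1 p2 0 p4 1 0 0 p8 0 1 0 0 0 0 1
p1 (pos 1,3,5,7,9,11,13,15): XOR of data positions = 0⊕1⊕0⊕0⊕0⊕0⊕1 = 0
p2 (pos 2,3,6,7,10,11,14,15): XOR of data positions = 0⊕0⊕0⊕1⊕0⊕0⊕1 = 0
p4 (pos 4,5,6,7,12,13,14,15): XOR of data positions = 1⊕0⊕0⊕0⊕0⊕0⊕1 = 0
p8 (pos 8,9,10,11,12,13,14,15): XOR of data positions = 0⊕1⊕0⊕0⊕0⊕0⊕1 = 0
Codeword: 000010000100001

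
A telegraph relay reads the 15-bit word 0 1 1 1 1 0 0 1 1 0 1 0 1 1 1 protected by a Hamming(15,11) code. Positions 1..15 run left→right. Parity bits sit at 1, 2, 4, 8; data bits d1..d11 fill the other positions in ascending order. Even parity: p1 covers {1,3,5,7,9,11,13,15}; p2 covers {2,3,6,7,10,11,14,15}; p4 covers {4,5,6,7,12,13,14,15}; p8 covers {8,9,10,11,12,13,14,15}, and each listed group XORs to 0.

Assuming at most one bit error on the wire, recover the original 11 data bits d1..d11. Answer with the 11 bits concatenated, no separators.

s1 (pos 1,3,5,7,9,11,13,15): 0⊕1⊕1⊕0⊕1⊕1⊕1⊕1 = 0
s2 (pos 2,3,6,7,10,11,14,15): 1⊕1⊕0⊕0⊕0⊕1⊕1⊕1 = 1
s4 (pos 4,5,6,7,12,13,14,15): 1⊕1⊕0⊕0⊕0⊕1⊕1⊕1 = 1
s8 (pos 8,9,10,11,12,13,14,15): 1⊕1⊕0⊕1⊕0⊕1⊕1⊕1 = 0
Syndrome s8…s1 = 0110 → error at position 6.
Flip position 6: 011110011010111 → 011111011010111
Read data bits from positions 3,5,6,7,9,10,11,12,13,14,15: 11101010111

11101010111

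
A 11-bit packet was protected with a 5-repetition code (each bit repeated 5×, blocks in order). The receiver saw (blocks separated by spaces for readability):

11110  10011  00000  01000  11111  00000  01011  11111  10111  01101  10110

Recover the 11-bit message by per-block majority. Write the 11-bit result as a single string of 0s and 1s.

11001011111

Block 1 (11110): 4 ones → 1
Block 2 (10011): 3 ones → 1
Block 3 (00000): 0 ones → 0
Block 4 (01000): 1 one → 0
Block 5 (11111): 5 ones → 1
Block 6 (00000): 0 ones → 0
Block 7 (01011): 3 ones → 1
Block 8 (11111): 5 ones → 1
Block 9 (10111): 4 ones → 1
Block 10 (01101): 3 ones → 1
Block 11 (10110): 3 ones → 1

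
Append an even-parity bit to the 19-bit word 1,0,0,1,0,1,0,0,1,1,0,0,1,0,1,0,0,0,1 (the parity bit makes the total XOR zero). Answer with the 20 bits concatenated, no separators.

XOR of the 19 data bits: 1⊕0⊕0⊕1⊕0⊕1⊕0⊕0⊕1⊕1⊕0⊕0⊕1⊕0⊕1⊕0⊕0⊕0⊕1 = 0
Parity bit = 0 (so all 20 bits XOR to 0).

10010100110010100010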